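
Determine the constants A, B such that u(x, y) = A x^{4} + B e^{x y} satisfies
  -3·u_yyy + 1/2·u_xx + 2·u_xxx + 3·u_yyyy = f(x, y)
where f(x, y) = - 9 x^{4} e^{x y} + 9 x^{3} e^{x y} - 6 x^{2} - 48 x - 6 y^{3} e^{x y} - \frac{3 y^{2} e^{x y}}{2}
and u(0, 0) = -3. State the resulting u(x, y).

Substitute the ansatz u = A x^{4} + B e^{x y} into the left-hand side.
Derivatives of the ansatz:
  u_yyy = B x^{3} e^{x y}
  u_xx = 12 A x^{2} + B y^{2} e^{x y}
  u_xxx = 24 A x + B y^{3} e^{x y}
  u_yyyy = B x^{4} e^{x y}
Term by term:
  -3·u_yyy = - 3 B x^{3} e^{x y}
  1/2·u_xx = 6 A x^{2} + \frac{B y^{2} e^{x y}}{2}
  2·u_xxx = 48 A x + 2 B y^{3} e^{x y}
  3·u_yyyy = 3 B x^{4} e^{x y}
So the left-hand side equals
  6 A x^{2} + 48 A x + 3 B x^{4} e^{x y} - 3 B x^{3} e^{x y} + 2 B y^{3} e^{x y} + \frac{B y^{2} e^{x y}}{2}
This must equal f(x, y) = - 9 x^{4} e^{x y} + 9 x^{3} e^{x y} - 6 x^{2} - 48 x - 6 y^{3} e^{x y} - \frac{3 y^{2} e^{x y}}{2} identically.
Matching coefficients of the independent functions:
  [x]:  48 A = -48
  [x^{2}]:  6 A = -6
  [x^{3} e^{x y}]:  - 3 B = 9
  [x^{4} e^{x y}]:  3 B = -9
  [y^{2} e^{x y}]:  \frac{B}{2} = - \frac{3}{2}
  [y^{3} e^{x y}]:  2 B = -6
Solving: A = -1, B = -3.
Check against the point condition:
  u(0, 0) = -3  ⟹  B = -3  ✓
Hence u(x, y) = - x^{4} - 3 e^{x y}.

Answer: u(x, y) = - x^{4} - 3 e^{x y}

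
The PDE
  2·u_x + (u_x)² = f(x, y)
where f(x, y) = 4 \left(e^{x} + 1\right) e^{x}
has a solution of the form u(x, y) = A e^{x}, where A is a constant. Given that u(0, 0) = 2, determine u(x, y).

Substitute the ansatz u = A e^{x} into the left-hand side.
Derivatives of the ansatz:
  u_x = A e^{x}
Term by term:
  2·u_x = 2 A e^{x}
  (u_x)² = A^{2} e^{2 x}
So the left-hand side equals
  A^{2} e^{2 x} + 2 A e^{x}
This must equal f(x, y) = 4 \left(e^{x} + 1\right) e^{x} identically.
Matching coefficients of the independent functions:
  [e^{x}]:  2 A = 4
  [e^{2 x}]:  A^{2} = 4
Solving: A = 2.
Check against the point condition:
  u(0, 0) = 2  ⟹  A = 2  ✓
Hence u(x, y) = 2 e^{x}.

Answer: u(x, y) = 2 e^{x}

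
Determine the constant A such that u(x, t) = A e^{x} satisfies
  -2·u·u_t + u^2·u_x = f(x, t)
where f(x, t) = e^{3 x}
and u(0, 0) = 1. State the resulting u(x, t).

Substitute the ansatz u = A e^{x} into the left-hand side.
Derivatives of the ansatz:
  u_t = 0
  u_x = A e^{x}
Term by term:
  -2·u·u_t = 0
  u^2·u_x = A^{3} e^{3 x}
So the left-hand side equals
  A^{3} e^{3 x}
This must equal f(x, t) = e^{3 x} identically.
Matching coefficients of the independent functions:
  [e^{3 x}]:  A^{3} = 1
Solving: A = 1.
Check against the point condition:
  u(0, 0) = 1  ⟹  A = 1  ✓
Hence u(x, t) = e^{x}.

Answer: u(x, t) = e^{x}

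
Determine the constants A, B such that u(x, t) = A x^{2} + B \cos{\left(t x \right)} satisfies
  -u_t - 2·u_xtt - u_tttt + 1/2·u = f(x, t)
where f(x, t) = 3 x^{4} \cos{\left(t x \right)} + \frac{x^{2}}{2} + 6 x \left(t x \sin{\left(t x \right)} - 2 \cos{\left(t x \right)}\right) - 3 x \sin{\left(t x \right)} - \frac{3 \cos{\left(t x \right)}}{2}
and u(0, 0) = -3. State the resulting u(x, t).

Substitute the ansatz u = A x^{2} + B \cos{\left(t x \right)} into the left-hand side.
Derivatives of the ansatz:
  u_t = - B x \sin{\left(t x \right)}
  u_xtt = B t x^{2} \sin{\left(t x \right)} - 2 B x \cos{\left(t x \right)}
  u_tttt = B x^{4} \cos{\left(t x \right)}
Term by term:
  -u_t = B x \sin{\left(t x \right)}
  -2·u_xtt = - 2 B t x^{2} \sin{\left(t x \right)} + 4 B x \cos{\left(t x \right)}
  -u_tttt = - B x^{4} \cos{\left(t x \right)}
  1/2·u = \frac{A x^{2}}{2} + \frac{B \cos{\left(t x \right)}}{2}
So the left-hand side equals
  \frac{A x^{2}}{2} - 2 B t x^{2} \sin{\left(t x \right)} - B x^{4} \cos{\left(t x \right)} + B x \sin{\left(t x \right)} + 4 B x \cos{\left(t x \right)} + \frac{B \cos{\left(t x \right)}}{2}
This must equal f(x, t) identically; expanded, f = 6 t x^{2} \sin{\left(t x \right)} + 3 x^{4} \cos{\left(t x \right)} + \frac{x^{2}}{2} - 3 x \sin{\left(t x \right)} - 12 x \cos{\left(t x \right)} - \frac{3 \cos{\left(t x \right)}}{2}.
Matching coefficients of the independent functions:
  [x^{2}]:  \frac{A}{2} = \frac{1}{2}
  [x \sin{\left(t x \right)}]:  B = -3
  [x \cos{\left(t x \right)}]:  4 B = -12
  [x^{4} \cos{\left(t x \right)}]:  - B = 3
  [t x^{2} \sin{\left(t x \right)}]:  - 2 B = 6
  [\cos{\left(t x \right)}]:  \frac{B}{2} = - \frac{3}{2}
Solving: A = 1, B = -3.
Check against the point condition:
  u(0, 0) = -3  ⟹  B = -3  ✓
Hence u(x, t) = x^{2} - 3 \cos{\left(t x \right)}.

Answer: u(x, t) = x^{2} - 3 \cos{\left(t x \right)}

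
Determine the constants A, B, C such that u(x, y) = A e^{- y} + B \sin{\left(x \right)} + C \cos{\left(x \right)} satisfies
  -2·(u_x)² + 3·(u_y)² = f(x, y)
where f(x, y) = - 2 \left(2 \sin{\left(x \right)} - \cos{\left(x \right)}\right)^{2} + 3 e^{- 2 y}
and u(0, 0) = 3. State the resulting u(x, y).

Answer: u(x, y) = \sin{\left(x \right)} + 2 \cos{\left(x \right)} + e^{- y}

Derivation:
Substitute the ansatz u = A e^{- y} + B \sin{\left(x \right)} + C \cos{\left(x \right)} into the left-hand side.
Derivatives of the ansatz:
  u_x = B \cos{\left(x \right)} - C \sin{\left(x \right)}
  u_y = - A e^{- y}
Term by term:
  -2·(u_x)² = - 2 B^{2} \cos^{2}{\left(x \right)} + 4 B C \sin{\left(x \right)} \cos{\left(x \right)} - 2 C^{2} \sin^{2}{\left(x \right)}
  3·(u_y)² = 3 A^{2} e^{- 2 y}
So the left-hand side equals
  3 A^{2} e^{- 2 y} - 2 B^{2} \cos^{2}{\left(x \right)} + 4 B C \sin{\left(x \right)} \cos{\left(x \right)} - 2 C^{2} \sin^{2}{\left(x \right)}
This must equal f(x, y) identically; expanded, f = - 8 \sin^{2}{\left(x \right)} + 8 \sin{\left(x \right)} \cos{\left(x \right)} - 2 \cos^{2}{\left(x \right)} + 3 e^{- 2 y}.
Matching coefficients of the independent functions:
  [\sin{\left(x \right)} \cos{\left(x \right)}]:  4 B C = 8
  [e^{- 2 y}]:  3 A^{2} = 3
  [\sin^{2}{\left(x \right)}]:  - 2 C^{2} = -8
  [\cos^{2}{\left(x \right)}]:  - 2 B^{2} = -2
These equations allow (A, B, C) = (-1, -1, -2) or (-1, 1, 2) or (1, -1, -2) or (1, 1, 2).
Impose the point condition(s):
  u(0, 0) = 3  ⟹  A + C = 3
Only A = 1, B = 1, C = 2 satisfies everything.
Hence u(x, y) = \sin{\left(x \right)} + 2 \cos{\left(x \right)} + e^{- y}.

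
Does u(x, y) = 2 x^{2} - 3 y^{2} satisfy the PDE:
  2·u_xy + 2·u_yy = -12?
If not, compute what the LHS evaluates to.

Answer: Yes

Derivation:
Evaluate each term of the left-hand side for u = 2 x^{2} - 3 y^{2}.
Derivatives:
  u_xy = 0
  u_yy = -6
Terms:
  2·u_xy = 0
  2·u_yy = -12
Sum: LHS = -12
This is exactly the given right-hand side, so u is a solution.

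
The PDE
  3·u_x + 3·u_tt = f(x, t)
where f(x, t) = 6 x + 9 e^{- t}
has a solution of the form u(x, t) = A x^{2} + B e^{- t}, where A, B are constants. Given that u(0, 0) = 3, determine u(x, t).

Answer: u(x, t) = x^{2} + 3 e^{- t}

Derivation:
Substitute the ansatz u = A x^{2} + B e^{- t} into the left-hand side.
Derivatives of the ansatz:
  u_x = 2 A x
  u_tt = B e^{- t}
Term by term:
  3·u_x = 6 A x
  3·u_tt = 3 B e^{- t}
So the left-hand side equals
  6 A x + 3 B e^{- t}
This must equal f(x, t) = 6 x + 9 e^{- t} identically.
Matching coefficients of the independent functions:
  [x]:  6 A = 6
  [e^{- t}]:  3 B = 9
Solving: A = 1, B = 3.
Check against the point condition:
  u(0, 0) = 3  ⟹  B = 3  ✓
Hence u(x, t) = x^{2} + 3 e^{- t}.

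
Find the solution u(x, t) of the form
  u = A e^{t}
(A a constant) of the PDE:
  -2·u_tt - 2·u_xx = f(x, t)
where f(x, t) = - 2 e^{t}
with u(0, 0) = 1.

Substitute the ansatz u = A e^{t} into the left-hand side.
Derivatives of the ansatz:
  u_tt = A e^{t}
  u_xx = 0
Term by term:
  -2·u_tt = - 2 A e^{t}
  -2·u_xx = 0
So the left-hand side equals
  - 2 A e^{t}
This must equal f(x, t) = - 2 e^{t} identically.
Matching coefficients of the independent functions:
  [e^{t}]:  - 2 A = -2
Solving: A = 1.
Check against the point condition:
  u(0, 0) = 1  ⟹  A = 1  ✓
Hence u(x, t) = e^{t}.

Answer: u(x, t) = e^{t}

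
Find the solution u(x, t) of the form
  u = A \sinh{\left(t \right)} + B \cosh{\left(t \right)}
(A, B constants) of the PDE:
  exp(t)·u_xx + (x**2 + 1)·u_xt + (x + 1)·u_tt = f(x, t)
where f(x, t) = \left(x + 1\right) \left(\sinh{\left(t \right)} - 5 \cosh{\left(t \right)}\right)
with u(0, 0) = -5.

Substitute the ansatz u = A \sinh{\left(t \right)} + B \cosh{\left(t \right)} into the left-hand side.
Derivatives of the ansatz:
  u_xx = 0
  u_xt = 0
  u_tt = A \sinh{\left(t \right)} + B \cosh{\left(t \right)}
Term by term:
  exp(t)·u_xx = 0
  (x**2 + 1)·u_xt = 0
  (x + 1)·u_tt = A x \sinh{\left(t \right)} + A \sinh{\left(t \right)} + B x \cosh{\left(t \right)} + B \cosh{\left(t \right)}
So the left-hand side equals
  A x \sinh{\left(t \right)} + A \sinh{\left(t \right)} + B x \cosh{\left(t \right)} + B \cosh{\left(t \right)}
This must equal f(x, t) identically; expanded, f = x \sinh{\left(t \right)} - 5 x \cosh{\left(t \right)} + \sinh{\left(t \right)} - 5 \cosh{\left(t \right)}.
Matching coefficients of the independent functions:
  [x \sinh{\left(t \right)}, \sinh{\left(t \right)}]:  A = 1
  [x \cosh{\left(t \right)}, \cosh{\left(t \right)}]:  B = -5
Solving: A = 1, B = -5.
Check against the point condition:
  u(0, 0) = -5  ⟹  B = -5  ✓
Hence u(x, t) = \sinh{\left(t \right)} - 5 \cosh{\left(t \right)}.

Answer: u(x, t) = \sinh{\left(t \right)} - 5 \cosh{\left(t \right)}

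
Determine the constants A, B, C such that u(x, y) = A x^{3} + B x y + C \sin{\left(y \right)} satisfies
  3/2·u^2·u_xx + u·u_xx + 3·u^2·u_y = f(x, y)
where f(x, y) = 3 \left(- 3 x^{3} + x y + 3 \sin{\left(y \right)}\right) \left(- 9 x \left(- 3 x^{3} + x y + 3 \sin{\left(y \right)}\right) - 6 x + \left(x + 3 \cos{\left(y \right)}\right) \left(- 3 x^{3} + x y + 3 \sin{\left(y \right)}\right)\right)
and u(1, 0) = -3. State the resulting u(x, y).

Substitute the ansatz u = A x^{3} + B x y + C \sin{\left(y \right)} into the left-hand side.
Derivatives of the ansatz:
  u_xx = 6 A x
  u_y = B x + C \cos{\left(y \right)}
Term by term:
  3/2·u^2·u_xx = 9 A^{3} x^{7} + 18 A^{2} B x^{5} y + 18 A^{2} C x^{4} \sin{\left(y \right)} + 9 A B^{2} x^{3} y^{2} + 18 A B C x^{2} y \sin{\left(y \right)} + 9 A C^{2} x \sin^{2}{\left(y \right)}
  u·u_xx = 6 A^{2} x^{4} + 6 A B x^{2} y + 6 A C x \sin{\left(y \right)}
  3·u^2·u_y = 3 A^{2} B x^{7} + 3 A^{2} C x^{6} \cos{\left(y \right)} + 6 A B^{2} x^{5} y + 6 A B C x^{4} y \cos{\left(y \right)} + 6 A B C x^{4} \sin{\left(y \right)} + 6 A C^{2} x^{3} \sin{\left(y \right)} \cos{\left(y \right)} + 3 B^{3} x^{3} y^{2} + 3 B^{2} C x^{2} y^{2} \cos{\left(y \right)} + 6 B^{2} C x^{2} y \sin{\left(y \right)} + 6 B C^{2} x y \sin{\left(y \right)} \cos{\left(y \right)} + 3 B C^{2} x \sin^{2}{\left(y \right)} + 3 C^{3} \sin^{2}{\left(y \right)} \cos{\left(y \right)}
So the left-hand side equals
  9 A^{3} x^{7} + 3 A^{2} B x^{7} + 18 A^{2} B x^{5} y + 3 A^{2} C x^{6} \cos{\left(y \right)} + 18 A^{2} C x^{4} \sin{\left(y \right)} + 6 A^{2} x^{4} + 6 A B^{2} x^{5} y + 9 A B^{2} x^{3} y^{2} + 6 A B C x^{4} y \cos{\left(y \right)} + 6 A B C x^{4} \sin{\left(y \right)} + 18 A B C x^{2} y \sin{\left(y \right)} + 6 A B x^{2} y + 6 A C^{2} x^{3} \sin{\left(y \right)} \cos{\left(y \right)} + 9 A C^{2} x \sin^{2}{\left(y \right)} + 6 A C x \sin{\left(y \right)} + 3 B^{3} x^{3} y^{2} + 3 B^{2} C x^{2} y^{2} \cos{\left(y \right)} + 6 B^{2} C x^{2} y \sin{\left(y \right)} + 6 B C^{2} x y \sin{\left(y \right)} \cos{\left(y \right)} + 3 B C^{2} x \sin^{2}{\left(y \right)} + 3 C^{3} \sin^{2}{\left(y \right)} \cos{\left(y \right)}
This must equal f(x, y) identically; expanded, f = - 216 x^{7} + 81 x^{6} \cos{\left(y \right)} + 144 x^{5} y - 54 x^{4} y \cos{\left(y \right)} + 432 x^{4} \sin{\left(y \right)} + 54 x^{4} - 24 x^{3} y^{2} - 162 x^{3} \sin{\left(y \right)} \cos{\left(y \right)} + 9 x^{2} y^{2} \cos{\left(y \right)} - 144 x^{2} y \sin{\left(y \right)} - 18 x^{2} y + 54 x y \sin{\left(y \right)} \cos{\left(y \right)} - 216 x \sin^{2}{\left(y \right)} - 54 x \sin{\left(y \right)} + 81 \sin^{2}{\left(y \right)} \cos{\left(y \right)}.
Matching coefficients of the independent functions:
(each divided by its leading coefficient; functions giving the same equation are listed together)
  [x^{4}]:  A^{2} - 9 = 0
  [x^{7}]:  A^{3} + \frac{A^{2} B}{3} + 24 = 0
  [x \sin{\left(y \right)}]:  A C + 9 = 0
  [x \sin^{2}{\left(y \right)}]:  A C^{2} + \frac{B C^{2}}{3} + 24 = 0
  [x^{2} y]:  A B + 3 = 0
  [x^{3} y^{2}]:  A B^{2} + \frac{B^{3}}{3} + \frac{8}{3} = 0
  [x^{4} \sin{\left(y \right)}]:  A^{2} C + \frac{A B C}{3} - 24 = 0
  [x^{5} y]:  A^{2} B + \frac{A B^{2}}{3} - 8 = 0
  [x^{6} \cos{\left(y \right)}]:  A^{2} C - 27 = 0
  [\sin^{2}{\left(y \right)} \cos{\left(y \right)}]:  C^{3} - 27 = 0
  [x^{2} y \sin{\left(y \right)}]:  A B C + \frac{B^{2} C}{3} + 8 = 0
  [x^{2} y^{2} \cos{\left(y \right)}]:  B^{2} C - 3 = 0
  [x^{3} \sin{\left(y \right)} \cos{\left(y \right)}]:  A C^{2} + 27 = 0
  [x^{4} y \cos{\left(y \right)}]:  A B C + 9 = 0
  [x y \sin{\left(y \right)} \cos{\left(y \right)}]:  B C^{2} - 9 = 0
Solving: A = -3, B = 1, C = 3.
Check against the point condition:
  u(1, 0) = -3  ⟹  A = -3  ✓
Hence u(x, y) = - 3 x^{3} + x y + 3 \sin{\left(y \right)}.

Answer: u(x, y) = - 3 x^{3} + x y + 3 \sin{\left(y \right)}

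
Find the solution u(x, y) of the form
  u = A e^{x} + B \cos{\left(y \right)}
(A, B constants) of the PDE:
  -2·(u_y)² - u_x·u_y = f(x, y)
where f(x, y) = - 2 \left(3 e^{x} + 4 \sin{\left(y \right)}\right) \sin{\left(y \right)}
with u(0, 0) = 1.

Substitute the ansatz u = A e^{x} + B \cos{\left(y \right)} into the left-hand side.
Derivatives of the ansatz:
  u_y = - B \sin{\left(y \right)}
  u_x = A e^{x}
Term by term:
  -2·(u_y)² = - 2 B^{2} \sin^{2}{\left(y \right)}
  -u_x·u_y = A B e^{x} \sin{\left(y \right)}
So the left-hand side equals
  A B e^{x} \sin{\left(y \right)} - 2 B^{2} \sin^{2}{\left(y \right)}
This must equal f(x, y) identically; expanded, f = - 6 e^{x} \sin{\left(y \right)} - 8 \sin^{2}{\left(y \right)}.
Matching coefficients of the independent functions:
  [e^{x} \sin{\left(y \right)}]:  A B = -6
  [\sin^{2}{\left(y \right)}]:  - 2 B^{2} = -8
These equations allow (A, B) = (-3, 2) or (3, -2).
Impose the point condition(s):
  u(0, 0) = 1  ⟹  A + B = 1
Only A = 3, B = -2 satisfies everything.
Hence u(x, y) = 3 e^{x} - 2 \cos{\left(y \right)}.

Answer: u(x, y) = 3 e^{x} - 2 \cos{\left(y \right)}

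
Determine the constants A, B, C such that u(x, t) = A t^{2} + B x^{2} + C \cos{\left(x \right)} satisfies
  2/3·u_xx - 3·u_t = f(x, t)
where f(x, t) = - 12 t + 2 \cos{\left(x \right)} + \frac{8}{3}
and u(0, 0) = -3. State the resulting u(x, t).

Answer: u(x, t) = 2 t^{2} + 2 x^{2} - 3 \cos{\left(x \right)}

Derivation:
Substitute the ansatz u = A t^{2} + B x^{2} + C \cos{\left(x \right)} into the left-hand side.
Derivatives of the ansatz:
  u_xx = 2 B - C \cos{\left(x \right)}
  u_t = 2 A t
Term by term:
  2/3·u_xx = \frac{4 B}{3} - \frac{2 C \cos{\left(x \right)}}{3}
  -3·u_t = - 6 A t
So the left-hand side equals
  - 6 A t + \frac{4 B}{3} - \frac{2 C \cos{\left(x \right)}}{3}
This must equal f(x, t) = - 12 t + 2 \cos{\left(x \right)} + \frac{8}{3} identically.
Matching coefficients of the independent functions:
  [constant term]:  \frac{4 B}{3} = \frac{8}{3}
  [t]:  - 6 A = -12
  [\cos{\left(x \right)}]:  - \frac{2 C}{3} = 2
Solving: A = 2, B = 2, C = -3.
Check against the point condition:
  u(0, 0) = -3  ⟹  C = -3  ✓
Hence u(x, t) = 2 t^{2} + 2 x^{2} - 3 \cos{\left(x \right)}.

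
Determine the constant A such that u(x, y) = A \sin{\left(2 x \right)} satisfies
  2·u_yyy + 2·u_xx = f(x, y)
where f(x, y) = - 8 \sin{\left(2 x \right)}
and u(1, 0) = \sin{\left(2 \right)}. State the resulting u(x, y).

Substitute the ansatz u = A \sin{\left(2 x \right)} into the left-hand side.
Derivatives of the ansatz:
  u_yyy = 0
  u_xx = - 4 A \sin{\left(2 x \right)}
Term by term:
  2·u_yyy = 0
  2·u_xx = - 8 A \sin{\left(2 x \right)}
So the left-hand side equals
  - 8 A \sin{\left(2 x \right)}
This must equal f(x, y) = - 8 \sin{\left(2 x \right)} identically.
Matching coefficients of the independent functions:
  [\sin{\left(2 x \right)}]:  - 8 A = -8
Solving: A = 1.
Check against the point condition:
  u(1, 0) = \sin{\left(2 \right)}  ⟹  A \sin{\left(2 \right)} = \sin{\left(2 \right)}  ✓
Hence u(x, y) = \sin{\left(2 x \right)}.

Answer: u(x, y) = \sin{\left(2 x \right)}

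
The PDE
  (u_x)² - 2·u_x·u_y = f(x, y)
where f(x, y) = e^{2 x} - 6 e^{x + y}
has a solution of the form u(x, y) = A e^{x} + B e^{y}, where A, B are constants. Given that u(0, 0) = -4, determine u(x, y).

Substitute the ansatz u = A e^{x} + B e^{y} into the left-hand side.
Derivatives of the ansatz:
  u_x = A e^{x}
  u_y = B e^{y}
Term by term:
  (u_x)² = A^{2} e^{2 x}
  -2·u_x·u_y = - 2 A B e^{x} e^{y}
So the left-hand side equals
  A^{2} e^{2 x} - 2 A B e^{x} e^{y}
This must equal f(x, y) identically; expanded, f = e^{2 x} - 6 e^{x} e^{y}.
Matching coefficients of the independent functions:
  [e^{x} e^{y}]:  - 2 A B = -6
  [e^{2 x}]:  A^{2} = 1
These equations allow (A, B) = (-1, -3) or (1, 3).
Impose the point condition(s):
  u(0, 0) = -4  ⟹  A + B = -4
Only A = -1, B = -3 satisfies everything.
Hence u(x, y) = - e^{x} - 3 e^{y}.

Answer: u(x, y) = - e^{x} - 3 e^{y}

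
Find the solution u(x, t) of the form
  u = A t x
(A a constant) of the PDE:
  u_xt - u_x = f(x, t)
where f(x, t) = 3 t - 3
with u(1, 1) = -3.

Substitute the ansatz u = A t x into the left-hand side.
Derivatives of the ansatz:
  u_xt = A
  u_x = A t
Term by term:
  u_xt = A
  -u_x = - A t
So the left-hand side equals
  - A t + A
This must equal f(x, t) = 3 t - 3 identically.
Matching coefficients of the independent functions:
  [constant term]:  A = -3
  [t]:  - A = 3
Solving: A = -3.
Check against the point condition:
  u(1, 1) = -3  ⟹  A = -3  ✓
Hence u(x, t) = - 3 t x.

Answer: u(x, t) = - 3 t x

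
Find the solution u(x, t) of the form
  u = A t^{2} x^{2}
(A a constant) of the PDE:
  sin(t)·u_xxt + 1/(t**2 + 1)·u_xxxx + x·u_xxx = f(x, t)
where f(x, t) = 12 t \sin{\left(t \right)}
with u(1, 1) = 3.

Substitute the ansatz u = A t^{2} x^{2} into the left-hand side.
Derivatives of the ansatz:
  u_xxt = 4 A t
  u_xxxx = 0
  u_xxx = 0
Term by term:
  sin(t)·u_xxt = 4 A t \sin{\left(t \right)}
  1/(t**2 + 1)·u_xxxx = 0
  x·u_xxx = 0
So the left-hand side equals
  4 A t \sin{\left(t \right)}
This must equal f(x, t) = 12 t \sin{\left(t \right)} identically.
Matching coefficients of the independent functions:
  [t \sin{\left(t \right)}]:  4 A = 12
Solving: A = 3.
Check against the point condition:
  u(1, 1) = 3  ⟹  A = 3  ✓
Hence u(x, t) = 3 t^{2} x^{2}.

Answer: u(x, t) = 3 t^{2} x^{2}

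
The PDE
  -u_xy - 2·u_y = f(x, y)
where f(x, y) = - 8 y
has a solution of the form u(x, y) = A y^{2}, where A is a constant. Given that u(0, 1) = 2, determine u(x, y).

Substitute the ansatz u = A y^{2} into the left-hand side.
Derivatives of the ansatz:
  u_xy = 0
  u_y = 2 A y
Term by term:
  -u_xy = 0
  -2·u_y = - 4 A y
So the left-hand side equals
  - 4 A y
This must equal f(x, y) = - 8 y identically.
Matching coefficients of the independent functions:
  [y]:  - 4 A = -8
Solving: A = 2.
Check against the point condition:
  u(0, 1) = 2  ⟹  A = 2  ✓
Hence u(x, y) = 2 y^{2}.

Answer: u(x, y) = 2 y^{2}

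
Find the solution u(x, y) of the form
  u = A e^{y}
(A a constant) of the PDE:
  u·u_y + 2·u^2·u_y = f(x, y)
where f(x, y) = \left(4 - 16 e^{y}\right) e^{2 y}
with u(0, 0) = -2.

Substitute the ansatz u = A e^{y} into the left-hand side.
Derivatives of the ansatz:
  u_y = A e^{y}
Term by term:
  u·u_y = A^{2} e^{2 y}
  2·u^2·u_y = 2 A^{3} e^{3 y}
So the left-hand side equals
  2 A^{3} e^{3 y} + A^{2} e^{2 y}
This must equal f(x, y) identically; expanded, f = - 16 e^{3 y} + 4 e^{2 y}.
Matching coefficients of the independent functions:
  [e^{2 y}]:  A^{2} = 4
  [e^{3 y}]:  2 A^{3} = -16
Solving: A = -2.
Check against the point condition:
  u(0, 0) = -2  ⟹  A = -2  ✓
Hence u(x, y) = - 2 e^{y}.

Answer: u(x, y) = - 2 e^{y}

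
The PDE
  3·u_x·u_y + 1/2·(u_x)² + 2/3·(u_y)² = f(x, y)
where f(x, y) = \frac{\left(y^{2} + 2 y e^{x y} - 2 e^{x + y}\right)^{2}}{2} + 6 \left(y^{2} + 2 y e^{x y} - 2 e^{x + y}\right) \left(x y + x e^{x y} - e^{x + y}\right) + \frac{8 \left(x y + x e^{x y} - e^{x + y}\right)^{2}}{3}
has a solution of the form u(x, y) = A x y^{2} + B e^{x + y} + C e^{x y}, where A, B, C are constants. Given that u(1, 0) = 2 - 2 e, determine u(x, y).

Substitute the ansatz u = A x y^{2} + B e^{x + y} + C e^{x y} into the left-hand side.
Derivatives of the ansatz:
  u_x = A y^{2} + B e^{x} e^{y} + C y e^{x y}
  u_y = 2 A x y + B e^{x} e^{y} + C x e^{x y}
Term by term:
  3·u_x·u_y = 6 A^{2} x y^{3} + 6 A B x y e^{x} e^{y} + 3 A B y^{2} e^{x} e^{y} + 9 A C x y^{2} e^{x y} + 3 B^{2} e^{2 x} e^{2 y} + 3 B C x e^{x} e^{y} e^{x y} + 3 B C y e^{x} e^{y} e^{x y} + 3 C^{2} x y e^{2 x y}
  1/2·(u_x)² = \frac{A^{2} y^{4}}{2} + A B y^{2} e^{x} e^{y} + A C y^{3} e^{x y} + \frac{B^{2} e^{2 x} e^{2 y}}{2} + B C y e^{x} e^{y} e^{x y} + \frac{C^{2} y^{2} e^{2 x y}}{2}
  2/3·(u_y)² = \frac{8 A^{2} x^{2} y^{2}}{3} + \frac{8 A B x y e^{x} e^{y}}{3} + \frac{8 A C x^{2} y e^{x y}}{3} + \frac{2 B^{2} e^{2 x} e^{2 y}}{3} + \frac{4 B C x e^{x} e^{y} e^{x y}}{3} + \frac{2 C^{2} x^{2} e^{2 x y}}{3}
So the left-hand side equals
  \frac{8 A^{2} x^{2} y^{2}}{3} + 6 A^{2} x y^{3} + \frac{A^{2} y^{4}}{2} + \frac{26 A B x y e^{x} e^{y}}{3} + 4 A B y^{2} e^{x} e^{y} + \frac{8 A C x^{2} y e^{x y}}{3} + 9 A C x y^{2} e^{x y} + A C y^{3} e^{x y} + \frac{25 B^{2} e^{2 x} e^{2 y}}{6} + \frac{13 B C x e^{x} e^{y} e^{x y}}{3} + 4 B C y e^{x} e^{y} e^{x y} + \frac{2 C^{2} x^{2} e^{2 x y}}{3} + 3 C^{2} x y e^{2 x y} + \frac{C^{2} y^{2} e^{2 x y}}{2}
This must equal f(x, y) identically; expanded, f = \frac{8 x^{2} y^{2}}{3} + \frac{16 x^{2} y e^{x y}}{3} + \frac{8 x^{2} e^{2 x y}}{3} + 6 x y^{3} + 18 x y^{2} e^{x y} - \frac{52 x y e^{x} e^{y}}{3} + 12 x y e^{2 x y} - \frac{52 x e^{x} e^{y} e^{x y}}{3} + \frac{y^{4}}{2} + 2 y^{3} e^{x y} - 8 y^{2} e^{x} e^{y} + 2 y^{2} e^{2 x y} - 16 y e^{x} e^{y} e^{x y} + \frac{50 e^{2 x} e^{2 y}}{3}.
Matching coefficients of the independent functions:
  [y^{4}]:  \frac{A^{2}}{2} = \frac{1}{2}
  [x y^{3}]:  6 A^{2} = 6
  [x^{2} y^{2}]:  \frac{8 A^{2}}{3} = \frac{8}{3}
  [x^{2} e^{2 x y}]:  \frac{2 C^{2}}{3} = \frac{8}{3}
  [y^{2} e^{2 x y}]:  \frac{C^{2}}{2} = 2
  [y^{3} e^{x y}]:  A C = 2
  [e^{2 x} e^{2 y}]:  \frac{25 B^{2}}{6} = \frac{50}{3}
  [x y e^{2 x y}]:  3 C^{2} = 12
  [x y^{2} e^{x y}]:  9 A C = 18
  [x^{2} y e^{x y}]:  \frac{8 A C}{3} = \frac{16}{3}
  [y^{2} e^{x} e^{y}]:  4 A B = -8
  [x y e^{x} e^{y}]:  \frac{26 A B}{3} = - \frac{52}{3}
  [x e^{x} e^{y} e^{x y}]:  \frac{13 B C}{3} = - \frac{52}{3}
  [y e^{x} e^{y} e^{x y}]:  4 B C = -16
These equations allow (A, B, C) = (-1, 2, -2) or (1, -2, 2).
Impose the point condition(s):
  u(1, 0) = 2 - 2 e  ⟹  e B + C = 2 - 2 e
Only A = 1, B = -2, C = 2 satisfies everything.
Hence u(x, y) = x y^{2} + 2 e^{x y} - 2 e^{x + y}.

Answer: u(x, y) = x y^{2} + 2 e^{x y} - 2 e^{x + y}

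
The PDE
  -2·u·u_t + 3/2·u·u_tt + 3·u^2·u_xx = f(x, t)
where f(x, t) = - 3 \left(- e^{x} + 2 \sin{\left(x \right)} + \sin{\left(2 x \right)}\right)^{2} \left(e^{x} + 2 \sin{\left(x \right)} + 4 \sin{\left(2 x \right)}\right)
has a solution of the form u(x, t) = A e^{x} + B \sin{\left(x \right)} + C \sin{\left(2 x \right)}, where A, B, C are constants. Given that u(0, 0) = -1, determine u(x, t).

Answer: u(x, t) = - e^{x} + 2 \sin{\left(x \right)} + \sin{\left(2 x \right)}

Derivation:
Substitute the ansatz u = A e^{x} + B \sin{\left(x \right)} + C \sin{\left(2 x \right)} into the left-hand side.
Derivatives of the ansatz:
  u_t = 0
  u_tt = 0
  u_xx = A e^{x} - B \sin{\left(x \right)} - 4 C \sin{\left(2 x \right)}
Term by term:
  -2·u·u_t = 0
  3/2·u·u_tt = 0
  3·u^2·u_xx = 3 A^{3} e^{3 x} + 3 A^{2} B e^{2 x} \sin{\left(x \right)} - 6 A^{2} C e^{2 x} \sin{\left(2 x \right)} - 3 A B^{2} e^{x} \sin^{2}{\left(x \right)} - 24 A B C e^{x} \sin{\left(x \right)} \sin{\left(2 x \right)} - 21 A C^{2} e^{x} \sin^{2}{\left(2 x \right)} - 3 B^{3} \sin^{3}{\left(x \right)} - 18 B^{2} C \sin^{2}{\left(x \right)} \sin{\left(2 x \right)} - 27 B C^{2} \sin{\left(x \right)} \sin^{2}{\left(2 x \right)} - 12 C^{3} \sin^{3}{\left(2 x \right)}
So the left-hand side equals
  3 A^{3} e^{3 x} + 3 A^{2} B e^{2 x} \sin{\left(x \right)} - 6 A^{2} C e^{2 x} \sin{\left(2 x \right)} - 3 A B^{2} e^{x} \sin^{2}{\left(x \right)} - 24 A B C e^{x} \sin{\left(x \right)} \sin{\left(2 x \right)} - 21 A C^{2} e^{x} \sin^{2}{\left(2 x \right)} - 3 B^{3} \sin^{3}{\left(x \right)} - 18 B^{2} C \sin^{2}{\left(x \right)} \sin{\left(2 x \right)} - 27 B C^{2} \sin{\left(x \right)} \sin^{2}{\left(2 x \right)} - 12 C^{3} \sin^{3}{\left(2 x \right)}
This must equal f(x, t) identically; expanded, f = - 3 e^{3 x} + 6 e^{2 x} \sin{\left(x \right)} - 6 e^{2 x} \sin{\left(2 x \right)} + 12 e^{x} \sin^{2}{\left(x \right)} + 48 e^{x} \sin{\left(x \right)} \sin{\left(2 x \right)} + 21 e^{x} \sin^{2}{\left(2 x \right)} - 24 \sin^{3}{\left(x \right)} - 72 \sin^{2}{\left(x \right)} \sin{\left(2 x \right)} - 54 \sin{\left(x \right)} \sin^{2}{\left(2 x \right)} - 12 \sin^{3}{\left(2 x \right)}.
Matching coefficients of the independent functions:
  [e^{x} \sin^{2}{\left(x \right)}]:  - 3 A B^{2} = 12
  [e^{x} \sin^{2}{\left(2 x \right)}]:  - 21 A C^{2} = 21
  [e^{2 x} \sin{\left(x \right)}]:  3 A^{2} B = 6
  [e^{2 x} \sin{\left(2 x \right)}]:  - 6 A^{2} C = -6
  [\sin{\left(x \right)} \sin^{2}{\left(2 x \right)}]:  - 27 B C^{2} = -54
  [\sin^{2}{\left(x \right)} \sin{\left(2 x \right)}]:  - 18 B^{2} C = -72
  [e^{x} \sin{\left(x \right)} \sin{\left(2 x \right)}]:  - 24 A B C = 48
  [e^{3 x}]:  3 A^{3} = -3
  [\sin^{3}{\left(x \right)}]:  - 3 B^{3} = -24
  [\sin^{3}{\left(2 x \right)}]:  - 12 C^{3} = -12
Solving: A = -1, B = 2, C = 1.
Check against the point condition:
  u(0, 0) = -1  ⟹  A = -1  ✓
Hence u(x, t) = - e^{x} + 2 \sin{\left(x \right)} + \sin{\left(2 x \right)}.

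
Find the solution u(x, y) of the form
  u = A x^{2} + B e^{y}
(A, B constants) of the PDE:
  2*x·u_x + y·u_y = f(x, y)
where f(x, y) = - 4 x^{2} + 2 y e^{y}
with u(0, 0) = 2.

Substitute the ansatz u = A x^{2} + B e^{y} into the left-hand side.
Derivatives of the ansatz:
  u_x = 2 A x
  u_y = B e^{y}
Term by term:
  2*x·u_x = 4 A x^{2}
  y·u_y = B y e^{y}
So the left-hand side equals
  4 A x^{2} + B y e^{y}
This must equal f(x, y) = - 4 x^{2} + 2 y e^{y} identically.
Matching coefficients of the independent functions:
  [x^{2}]:  4 A = -4
  [y e^{y}]:  B = 2
Solving: A = -1, B = 2.
Check against the point condition:
  u(0, 0) = 2  ⟹  B = 2  ✓
Hence u(x, y) = - x^{2} + 2 e^{y}.

Answer: u(x, y) = - x^{2} + 2 e^{y}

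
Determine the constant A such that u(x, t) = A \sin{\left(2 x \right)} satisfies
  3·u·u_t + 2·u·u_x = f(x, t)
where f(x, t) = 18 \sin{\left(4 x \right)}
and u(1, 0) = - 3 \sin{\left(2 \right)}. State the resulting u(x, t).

Substitute the ansatz u = A \sin{\left(2 x \right)} into the left-hand side.
Derivatives of the ansatz:
  u_t = 0
  u_x = 2 A \cos{\left(2 x \right)}
Term by term:
  3·u·u_t = 0
  2·u·u_x = 4 A^{2} \sin{\left(2 x \right)} \cos{\left(2 x \right)}
So the left-hand side equals
  4 A^{2} \sin{\left(2 x \right)} \cos{\left(2 x \right)}
This must equal f(x, t) identically; expanded, f = 36 \sin{\left(2 x \right)} \cos{\left(2 x \right)}.
Matching coefficients of the independent functions:
  [\sin{\left(2 x \right)} \cos{\left(2 x \right)}]:  4 A^{2} = 36
These equations allow (A) = (-3) or (3).
Impose the point condition(s):
  u(1, 0) = - 3 \sin{\left(2 \right)}  ⟹  A \sin{\left(2 \right)} = - 3 \sin{\left(2 \right)}
Only A = -3 satisfies everything.
Hence u(x, t) = - 3 \sin{\left(2 x \right)}.

Answer: u(x, t) = - 3 \sin{\left(2 x \right)}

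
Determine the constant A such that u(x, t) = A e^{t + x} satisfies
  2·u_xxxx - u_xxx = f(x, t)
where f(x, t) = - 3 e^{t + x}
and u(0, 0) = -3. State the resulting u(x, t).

Substitute the ansatz u = A e^{t + x} into the left-hand side.
Derivatives of the ansatz:
  u_xxxx = A e^{t} e^{x}
  u_xxx = A e^{t} e^{x}
Term by term:
  2·u_xxxx = 2 A e^{t} e^{x}
  -u_xxx = - A e^{t} e^{x}
So the left-hand side equals
  A e^{t} e^{x}
This must equal f(x, t) identically; expanded, f = - 3 e^{t} e^{x}.
Matching coefficients of the independent functions:
  [e^{t} e^{x}]:  A = -3
Solving: A = -3.
Check against the point condition:
  u(0, 0) = -3  ⟹  A = -3  ✓
Hence u(x, t) = - 3 e^{t + x}.

Answer: u(x, t) = - 3 e^{t + x}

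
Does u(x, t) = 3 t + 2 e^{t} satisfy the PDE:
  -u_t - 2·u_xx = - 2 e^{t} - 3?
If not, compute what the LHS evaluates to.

Evaluate each term of the left-hand side for u = 3 t + 2 e^{t}.
Derivatives:
  u_t = 2 e^{t} + 3
  u_xx = 0
Terms:
  -u_t = - 2 e^{t} - 3
  -2·u_xx = 0
Sum: LHS = - 2 e^{t} - 3
This is exactly the given right-hand side, so u is a solution.

Answer: Yes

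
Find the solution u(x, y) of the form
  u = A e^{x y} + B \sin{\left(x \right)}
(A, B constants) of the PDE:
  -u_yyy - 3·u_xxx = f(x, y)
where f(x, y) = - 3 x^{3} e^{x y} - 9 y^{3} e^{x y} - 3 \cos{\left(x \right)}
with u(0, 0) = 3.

Substitute the ansatz u = A e^{x y} + B \sin{\left(x \right)} into the left-hand side.
Derivatives of the ansatz:
  u_yyy = A x^{3} e^{x y}
  u_xxx = A y^{3} e^{x y} - B \cos{\left(x \right)}
Term by term:
  -u_yyy = - A x^{3} e^{x y}
  -3·u_xxx = - 3 A y^{3} e^{x y} + 3 B \cos{\left(x \right)}
So the left-hand side equals
  - A x^{3} e^{x y} - 3 A y^{3} e^{x y} + 3 B \cos{\left(x \right)}
This must equal f(x, y) = - 3 x^{3} e^{x y} - 9 y^{3} e^{x y} - 3 \cos{\left(x \right)} identically.
Matching coefficients of the independent functions:
  [x^{3} e^{x y}]:  - A = -3
  [y^{3} e^{x y}]:  - 3 A = -9
  [\cos{\left(x \right)}]:  3 B = -3
Solving: A = 3, B = -1.
Check against the point condition:
  u(0, 0) = 3  ⟹  A = 3  ✓
Hence u(x, y) = 3 e^{x y} - \sin{\left(x \right)}.

Answer: u(x, y) = 3 e^{x y} - \sin{\left(x \right)}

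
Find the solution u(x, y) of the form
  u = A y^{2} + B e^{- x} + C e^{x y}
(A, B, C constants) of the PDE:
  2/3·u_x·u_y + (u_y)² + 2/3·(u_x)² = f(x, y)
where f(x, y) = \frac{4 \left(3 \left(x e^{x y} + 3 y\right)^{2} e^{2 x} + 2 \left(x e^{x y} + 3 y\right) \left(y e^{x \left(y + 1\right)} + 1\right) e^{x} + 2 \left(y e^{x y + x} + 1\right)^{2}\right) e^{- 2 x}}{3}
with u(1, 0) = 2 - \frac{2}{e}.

Substitute the ansatz u = A y^{2} + B e^{- x} + C e^{x y} into the left-hand side.
Derivatives of the ansatz:
  u_x = - B e^{- x} + C y e^{x y}
  u_y = 2 A y + C x e^{x y}
Term by term:
  2/3·u_x·u_y = - \frac{4 A B y e^{- x}}{3} + \frac{4 A C y^{2} e^{x y}}{3} - \frac{2 B C x e^{- x} e^{x y}}{3} + \frac{2 C^{2} x y e^{2 x y}}{3}
  (u_y)² = 4 A^{2} y^{2} + 4 A C x y e^{x y} + C^{2} x^{2} e^{2 x y}
  2/3·(u_x)² = \frac{2 B^{2} e^{- 2 x}}{3} - \frac{4 B C y e^{- x} e^{x y}}{3} + \frac{2 C^{2} y^{2} e^{2 x y}}{3}
So the left-hand side equals
  4 A^{2} y^{2} - \frac{4 A B y e^{- x}}{3} + 4 A C x y e^{x y} + \frac{4 A C y^{2} e^{x y}}{3} + \frac{2 B^{2} e^{- 2 x}}{3} - \frac{2 B C x e^{- x} e^{x y}}{3} - \frac{4 B C y e^{- x} e^{x y}}{3} + C^{2} x^{2} e^{2 x y} + \frac{2 C^{2} x y e^{2 x y}}{3} + \frac{2 C^{2} y^{2} e^{2 x y}}{3}
This must equal f(x, y) identically; expanded, f = 4 x^{2} e^{2 x y} + \frac{8 x y e^{2 x y}}{3} + 24 x y e^{x y} + \frac{8 x e^{- x} e^{x y}}{3} + \frac{8 y^{2} e^{2 x y}}{3} + 8 y^{2} e^{x y} + 36 y^{2} + \frac{16 y e^{- x} e^{x y}}{3} + 8 y e^{- x} + \frac{8 e^{- 2 x}}{3}.
Matching coefficients of the independent functions:
  [y^{2}]:  4 A^{2} = 36
  [x^{2} e^{2 x y}]:  C^{2} = 4
  [y e^{- x}]:  - \frac{4 A B}{3} = 8
  [y^{2} e^{x y}]:  \frac{4 A C}{3} = 8
  [y^{2} e^{2 x y}, x y e^{2 x y}]:  \frac{2 C^{2}}{3} = \frac{8}{3}
  [x y e^{x y}]:  4 A C = 24
  [x e^{- x} e^{x y}]:  - \frac{2 B C}{3} = \frac{8}{3}
  [y e^{- x} e^{x y}]:  - \frac{4 B C}{3} = \frac{16}{3}
  [e^{- 2 x}]:  \frac{2 B^{2}}{3} = \frac{8}{3}
These equations allow (A, B, C) = (-3, 2, -2) or (3, -2, 2).
Impose the point condition(s):
  u(1, 0) = 2 - \frac{2}{e}  ⟹  \frac{B}{e} + C = 2 - \frac{2}{e}
Only A = 3, B = -2, C = 2 satisfies everything.
Hence u(x, y) = 3 y^{2} + 2 e^{x y} - 2 e^{- x}.

Answer: u(x, y) = 3 y^{2} + 2 e^{x y} - 2 e^{- x}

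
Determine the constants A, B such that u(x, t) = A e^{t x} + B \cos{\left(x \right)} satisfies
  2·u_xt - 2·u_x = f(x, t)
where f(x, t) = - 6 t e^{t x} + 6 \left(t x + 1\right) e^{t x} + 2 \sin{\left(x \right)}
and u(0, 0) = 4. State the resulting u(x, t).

Answer: u(x, t) = 3 e^{t x} + \cos{\left(x \right)}

Derivation:
Substitute the ansatz u = A e^{t x} + B \cos{\left(x \right)} into the left-hand side.
Derivatives of the ansatz:
  u_xt = A t x e^{t x} + A e^{t x}
  u_x = A t e^{t x} - B \sin{\left(x \right)}
Term by term:
  2·u_xt = 2 A t x e^{t x} + 2 A e^{t x}
  -2·u_x = - 2 A t e^{t x} + 2 B \sin{\left(x \right)}
So the left-hand side equals
  2 A t x e^{t x} - 2 A t e^{t x} + 2 A e^{t x} + 2 B \sin{\left(x \right)}
This must equal f(x, t) identically; expanded, f = 6 t x e^{t x} - 6 t e^{t x} + 6 e^{t x} + 2 \sin{\left(x \right)}.
Matching coefficients of the independent functions:
  [t e^{t x}]:  - 2 A = -6
  [t x e^{t x}, e^{t x}]:  2 A = 6
  [\sin{\left(x \right)}]:  2 B = 2
Solving: A = 3, B = 1.
Check against the point condition:
  u(0, 0) = 4  ⟹  A + B = 4  ✓
Hence u(x, t) = 3 e^{t x} + \cos{\left(x \right)}.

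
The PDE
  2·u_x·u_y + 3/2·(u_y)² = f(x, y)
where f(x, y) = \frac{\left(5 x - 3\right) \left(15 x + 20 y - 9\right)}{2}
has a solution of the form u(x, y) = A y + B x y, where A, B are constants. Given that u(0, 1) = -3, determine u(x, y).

Substitute the ansatz u = A y + B x y into the left-hand side.
Derivatives of the ansatz:
  u_x = B y
  u_y = A + B x
Term by term:
  2·u_x·u_y = 2 A B y + 2 B^{2} x y
  3/2·(u_y)² = \frac{3 A^{2}}{2} + 3 A B x + \frac{3 B^{2} x^{2}}{2}
So the left-hand side equals
  \frac{3 A^{2}}{2} + 3 A B x + 2 A B y + \frac{3 B^{2} x^{2}}{2} + 2 B^{2} x y
This must equal f(x, y) identically; expanded, f = \frac{75 x^{2}}{2} + 50 x y - 45 x - 30 y + \frac{27}{2}.
Matching coefficients of the independent functions:
  [constant term]:  \frac{3 A^{2}}{2} = \frac{27}{2}
  [x]:  3 A B = -45
  [x^{2}]:  \frac{3 B^{2}}{2} = \frac{75}{2}
  [y]:  2 A B = -30
  [x y]:  2 B^{2} = 50
These equations allow (A, B) = (-3, 5) or (3, -5).
Impose the point condition(s):
  u(0, 1) = -3  ⟹  A = -3
Only A = -3, B = 5 satisfies everything.
Hence u(x, y) = 5 x y - 3 y.

Answer: u(x, y) = 5 x y - 3 y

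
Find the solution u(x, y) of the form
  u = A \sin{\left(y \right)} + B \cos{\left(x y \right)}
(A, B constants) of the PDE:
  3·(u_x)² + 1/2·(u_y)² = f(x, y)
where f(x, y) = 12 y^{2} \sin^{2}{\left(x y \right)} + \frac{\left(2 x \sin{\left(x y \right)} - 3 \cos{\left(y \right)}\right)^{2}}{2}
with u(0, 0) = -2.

Substitute the ansatz u = A \sin{\left(y \right)} + B \cos{\left(x y \right)} into the left-hand side.
Derivatives of the ansatz:
  u_x = - B y \sin{\left(x y \right)}
  u_y = A \cos{\left(y \right)} - B x \sin{\left(x y \right)}
Term by term:
  3·(u_x)² = 3 B^{2} y^{2} \sin^{2}{\left(x y \right)}
  1/2·(u_y)² = \frac{A^{2} \cos^{2}{\left(y \right)}}{2} - A B x \sin{\left(x y \right)} \cos{\left(y \right)} + \frac{B^{2} x^{2} \sin^{2}{\left(x y \right)}}{2}
So the left-hand side equals
  \frac{A^{2} \cos^{2}{\left(y \right)}}{2} - A B x \sin{\left(x y \right)} \cos{\left(y \right)} + \frac{B^{2} x^{2} \sin^{2}{\left(x y \right)}}{2} + 3 B^{2} y^{2} \sin^{2}{\left(x y \right)}
This must equal f(x, y) identically; expanded, f = 2 x^{2} \sin^{2}{\left(x y \right)} - 6 x \sin{\left(x y \right)} \cos{\left(y \right)} + 12 y^{2} \sin^{2}{\left(x y \right)} + \frac{9 \cos^{2}{\left(y \right)}}{2}.
Matching coefficients of the independent functions:
  [x^{2} \sin^{2}{\left(x y \right)}]:  \frac{B^{2}}{2} = 2
  [y^{2} \sin^{2}{\left(x y \right)}]:  3 B^{2} = 12
  [x \sin{\left(x y \right)} \cos{\left(y \right)}]:  - A B = -6
  [\cos^{2}{\left(y \right)}]:  \frac{A^{2}}{2} = \frac{9}{2}
These equations allow (A, B) = (-3, -2) or (3, 2).
Impose the point condition(s):
  u(0, 0) = -2  ⟹  B = -2
Only A = -3, B = -2 satisfies everything.
Hence u(x, y) = - 3 \sin{\left(y \right)} - 2 \cos{\left(x y \right)}.

Answer: u(x, y) = - 3 \sin{\left(y \right)} - 2 \cos{\left(x y \right)}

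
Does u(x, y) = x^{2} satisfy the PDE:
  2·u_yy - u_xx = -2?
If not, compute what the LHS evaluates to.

Answer: Yes

Derivation:
Evaluate each term of the left-hand side for u = x^{2}.
Derivatives:
  u_yy = 0
  u_xx = 2
Terms:
  2·u_yy = 0
  -u_xx = -2
Sum: LHS = -2
This is exactly the given right-hand side, so u is a solution.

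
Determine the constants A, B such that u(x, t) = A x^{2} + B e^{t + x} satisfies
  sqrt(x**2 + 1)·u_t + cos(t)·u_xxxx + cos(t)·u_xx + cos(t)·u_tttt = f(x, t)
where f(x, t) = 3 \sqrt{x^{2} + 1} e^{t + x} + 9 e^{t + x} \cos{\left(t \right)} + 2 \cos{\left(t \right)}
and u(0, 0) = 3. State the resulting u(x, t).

Answer: u(x, t) = x^{2} + 3 e^{t + x}

Derivation:
Substitute the ansatz u = A x^{2} + B e^{t + x} into the left-hand side.
Derivatives of the ansatz:
  u_t = B e^{t} e^{x}
  u_xxxx = B e^{t} e^{x}
  u_xx = 2 A + B e^{t} e^{x}
  u_tttt = B e^{t} e^{x}
Term by term:
  sqrt(x**2 + 1)·u_t = B \sqrt{x^{2} + 1} e^{t} e^{x}
  cos(t)·u_xxxx = B e^{t} e^{x} \cos{\left(t \right)}
  cos(t)·u_xx = 2 A \cos{\left(t \right)} + B e^{t} e^{x} \cos{\left(t \right)}
  cos(t)·u_tttt = B e^{t} e^{x} \cos{\left(t \right)}
So the left-hand side equals
  2 A \cos{\left(t \right)} + B \sqrt{x^{2} + 1} e^{t} e^{x} + 3 B e^{t} e^{x} \cos{\left(t \right)}
This must equal f(x, t) identically; expanded, f = 3 \sqrt{x^{2} + 1} e^{t} e^{x} + 9 e^{t} e^{x} \cos{\left(t \right)} + 2 \cos{\left(t \right)}.
Matching coefficients of the independent functions:
  [\sqrt{x^{2} + 1} e^{t} e^{x}]:  B = 3
  [e^{t} e^{x} \cos{\left(t \right)}]:  3 B = 9
  [\cos{\left(t \right)}]:  2 A = 2
Solving: A = 1, B = 3.
Check against the point condition:
  u(0, 0) = 3  ⟹  B = 3  ✓
Hence u(x, t) = x^{2} + 3 e^{t + x}.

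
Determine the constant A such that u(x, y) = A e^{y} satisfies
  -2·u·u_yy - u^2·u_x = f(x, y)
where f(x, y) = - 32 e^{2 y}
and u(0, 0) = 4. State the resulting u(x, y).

Substitute the ansatz u = A e^{y} into the left-hand side.
Derivatives of the ansatz:
  u_yy = A e^{y}
  u_x = 0
Term by term:
  -2·u·u_yy = - 2 A^{2} e^{2 y}
  -u^2·u_x = 0
So the left-hand side equals
  - 2 A^{2} e^{2 y}
This must equal f(x, y) = - 32 e^{2 y} identically.
Matching coefficients of the independent functions:
  [e^{2 y}]:  - 2 A^{2} = -32
These equations allow (A) = (-4) or (4).
Impose the point condition(s):
  u(0, 0) = 4  ⟹  A = 4
Only A = 4 satisfies everything.
Hence u(x, y) = 4 e^{y}.

Answer: u(x, y) = 4 e^{y}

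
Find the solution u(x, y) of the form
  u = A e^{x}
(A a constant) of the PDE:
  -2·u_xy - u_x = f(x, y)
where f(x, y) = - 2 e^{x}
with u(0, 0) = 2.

Substitute the ansatz u = A e^{x} into the left-hand side.
Derivatives of the ansatz:
  u_xy = 0
  u_x = A e^{x}
Term by term:
  -2·u_xy = 0
  -u_x = - A e^{x}
So the left-hand side equals
  - A e^{x}
This must equal f(x, y) = - 2 e^{x} identically.
Matching coefficients of the independent functions:
  [e^{x}]:  - A = -2
Solving: A = 2.
Check against the point condition:
  u(0, 0) = 2  ⟹  A = 2  ✓
Hence u(x, y) = 2 e^{x}.

Answer: u(x, y) = 2 e^{x}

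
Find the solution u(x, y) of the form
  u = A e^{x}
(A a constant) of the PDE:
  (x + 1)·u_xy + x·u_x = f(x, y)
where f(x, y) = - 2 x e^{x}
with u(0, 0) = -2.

Substitute the ansatz u = A e^{x} into the left-hand side.
Derivatives of the ansatz:
  u_xy = 0
  u_x = A e^{x}
Term by term:
  (x + 1)·u_xy = 0
  x·u_x = A x e^{x}
So the left-hand side equals
  A x e^{x}
This must equal f(x, y) = - 2 x e^{x} identically.
Matching coefficients of the independent functions:
  [x e^{x}]:  A = -2
Solving: A = -2.
Check against the point condition:
  u(0, 0) = -2  ⟹  A = -2  ✓
Hence u(x, y) = - 2 e^{x}.

Answer: u(x, y) = - 2 e^{x}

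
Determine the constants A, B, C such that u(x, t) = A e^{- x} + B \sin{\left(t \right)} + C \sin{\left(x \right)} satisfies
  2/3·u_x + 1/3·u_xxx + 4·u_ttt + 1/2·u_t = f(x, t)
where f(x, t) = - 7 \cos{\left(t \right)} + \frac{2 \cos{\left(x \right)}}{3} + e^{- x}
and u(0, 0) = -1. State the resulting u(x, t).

Substitute the ansatz u = A e^{- x} + B \sin{\left(t \right)} + C \sin{\left(x \right)} into the left-hand side.
Derivatives of the ansatz:
  u_x = - A e^{- x} + C \cos{\left(x \right)}
  u_xxx = - A e^{- x} - C \cos{\left(x \right)}
  u_ttt = - B \cos{\left(t \right)}
  u_t = B \cos{\left(t \right)}
Term by term:
  2/3·u_x = - \frac{2 A e^{- x}}{3} + \frac{2 C \cos{\left(x \right)}}{3}
  1/3·u_xxx = - \frac{A e^{- x}}{3} - \frac{C \cos{\left(x \right)}}{3}
  4·u_ttt = - 4 B \cos{\left(t \right)}
  1/2·u_t = \frac{B \cos{\left(t \right)}}{2}
So the left-hand side equals
  - A e^{- x} - \frac{7 B \cos{\left(t \right)}}{2} + \frac{C \cos{\left(x \right)}}{3}
This must equal f(x, t) = - 7 \cos{\left(t \right)} + \frac{2 \cos{\left(x \right)}}{3} + e^{- x} identically.
Matching coefficients of the independent functions:
  [e^{- x}]:  - A = 1
  [\cos{\left(t \right)}]:  - \frac{7 B}{2} = -7
  [\cos{\left(x \right)}]:  \frac{C}{3} = \frac{2}{3}
Solving: A = -1, B = 2, C = 2.
Check against the point condition:
  u(0, 0) = -1  ⟹  A = -1  ✓
Hence u(x, t) = 2 \sin{\left(t \right)} + 2 \sin{\left(x \right)} - e^{- x}.

Answer: u(x, t) = 2 \sin{\left(t \right)} + 2 \sin{\left(x \right)} - e^{- x}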